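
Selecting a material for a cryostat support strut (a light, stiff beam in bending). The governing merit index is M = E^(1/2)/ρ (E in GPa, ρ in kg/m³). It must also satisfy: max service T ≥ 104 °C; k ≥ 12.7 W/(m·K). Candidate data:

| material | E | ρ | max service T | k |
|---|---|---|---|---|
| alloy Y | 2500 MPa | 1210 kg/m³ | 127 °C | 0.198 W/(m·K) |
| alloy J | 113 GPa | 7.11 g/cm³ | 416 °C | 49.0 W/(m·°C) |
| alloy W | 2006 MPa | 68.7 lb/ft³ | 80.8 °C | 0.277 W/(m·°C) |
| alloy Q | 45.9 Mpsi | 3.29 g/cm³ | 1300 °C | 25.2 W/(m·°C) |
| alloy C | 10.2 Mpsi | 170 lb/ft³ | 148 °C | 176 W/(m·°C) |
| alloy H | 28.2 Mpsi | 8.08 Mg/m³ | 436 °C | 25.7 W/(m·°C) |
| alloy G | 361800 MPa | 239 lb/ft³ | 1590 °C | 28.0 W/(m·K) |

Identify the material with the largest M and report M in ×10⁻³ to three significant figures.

alloy Q, M = 5.41×10⁻³

Screen on constraints: max service T ≥ 104 °C; k ≥ 12.7 W/(m·K). Survivors: alloy J, alloy Q, alloy C, alloy H, alloy G.
Normalizing units and computing the index:
  alloy J: E = 113.0 GPa, ρ = 7110 kg/m³
  alloy Q: E = 316.5 GPa, ρ = 3290 kg/m³
  alloy C: E = 70.33 GPa, ρ = 2723 kg/m³
  alloy H: E = 194.4 GPa, ρ = 8080 kg/m³
  alloy G: E = 361.8 GPa, ρ = 3828 kg/m³
  alloy Q: M = 5.41×10⁻³
  alloy G: M = 4.97×10⁻³
  alloy C: M = 3.08×10⁻³
  alloy H: M = 1.73×10⁻³
  alloy J: M = 1.50×10⁻³
Highest index: alloy Q.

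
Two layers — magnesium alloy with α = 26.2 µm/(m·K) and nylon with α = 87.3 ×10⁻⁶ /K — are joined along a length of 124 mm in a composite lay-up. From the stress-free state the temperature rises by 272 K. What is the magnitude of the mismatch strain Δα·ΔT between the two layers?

Δα = |26.2 − 87.3|×10⁻⁶/K = 61.1×10⁻⁶/K.
Mismatch strain = Δα·ΔT = 61.1×10⁻⁶ × 272.0 = 0.0166.

0.0166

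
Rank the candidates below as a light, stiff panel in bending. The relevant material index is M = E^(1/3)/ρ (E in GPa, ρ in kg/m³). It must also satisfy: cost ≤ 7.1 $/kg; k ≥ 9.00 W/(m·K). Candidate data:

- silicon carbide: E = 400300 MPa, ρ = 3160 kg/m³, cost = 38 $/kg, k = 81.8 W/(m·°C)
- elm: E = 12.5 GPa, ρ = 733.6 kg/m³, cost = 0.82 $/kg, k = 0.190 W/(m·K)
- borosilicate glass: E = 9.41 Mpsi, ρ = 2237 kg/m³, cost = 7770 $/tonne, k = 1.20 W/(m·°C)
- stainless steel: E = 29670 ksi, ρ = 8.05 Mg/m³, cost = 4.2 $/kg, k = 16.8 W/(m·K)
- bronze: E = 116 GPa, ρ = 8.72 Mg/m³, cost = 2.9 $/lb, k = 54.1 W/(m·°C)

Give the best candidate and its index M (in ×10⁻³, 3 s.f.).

stainless steel, M = 0.732×10⁻³

Screen on constraints: cost ≤ 7.1 $/kg; k ≥ 9.00 W/(m·K). Survivors: stainless steel, bronze.
In SI units:
  stainless steel: E = 204.6 GPa, ρ = 8050 kg/m³
  bronze: E = 116.0 GPa, ρ = 8720 kg/m³
  stainless steel: M = 0.732×10⁻³
  bronze: M = 0.559×10⁻³
Stainless steel ranks first.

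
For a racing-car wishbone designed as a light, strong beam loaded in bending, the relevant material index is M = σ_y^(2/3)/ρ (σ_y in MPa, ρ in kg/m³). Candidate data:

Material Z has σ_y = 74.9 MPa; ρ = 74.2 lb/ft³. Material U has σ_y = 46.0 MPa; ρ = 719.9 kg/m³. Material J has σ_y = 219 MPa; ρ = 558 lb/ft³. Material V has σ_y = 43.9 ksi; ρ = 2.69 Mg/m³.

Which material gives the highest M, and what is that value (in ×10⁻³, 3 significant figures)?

Normalizing units and computing the index:
  material Z: σ_y = 74.90 MPa, ρ = 1189 kg/m³
  material U: σ_y = 46.00 MPa, ρ = 719.9 kg/m³
  material J: σ_y = 219.0 MPa, ρ = 8938 kg/m³
  material V: σ_y = 302.7 MPa, ρ = 2690 kg/m³
  material U: M = 17.8×10⁻³
  material V: M = 16.8×10⁻³
  material Z: M = 14.9×10⁻³
  material J: M = 4.06×10⁻³
Material U ranks first.

material U, M = 17.8×10⁻³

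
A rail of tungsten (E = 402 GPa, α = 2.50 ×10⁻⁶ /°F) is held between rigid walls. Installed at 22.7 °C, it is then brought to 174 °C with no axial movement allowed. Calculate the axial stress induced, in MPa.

α = 2.50×10⁻⁶/°F × 9/5 = 4.50×10⁻⁶/K.
ΔT = 151.3 K. Constrained thermal stress σ = E·α·ΔT = 402.0×10³ MPa × 4.50×10⁻⁶ × 151.3 = 274 MPa (compressive).

274 MPa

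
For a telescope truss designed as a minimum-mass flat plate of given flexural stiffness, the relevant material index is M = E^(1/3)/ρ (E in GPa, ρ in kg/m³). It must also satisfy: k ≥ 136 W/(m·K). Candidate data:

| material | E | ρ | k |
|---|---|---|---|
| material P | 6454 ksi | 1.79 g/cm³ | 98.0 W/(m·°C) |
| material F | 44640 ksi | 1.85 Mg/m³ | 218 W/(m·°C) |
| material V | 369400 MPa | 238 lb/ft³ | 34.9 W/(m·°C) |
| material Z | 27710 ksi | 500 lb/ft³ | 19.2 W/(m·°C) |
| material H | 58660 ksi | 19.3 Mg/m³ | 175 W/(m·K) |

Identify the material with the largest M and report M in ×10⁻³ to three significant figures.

material F, M = 3.65×10⁻³

Screen on constraints: k ≥ 136 W/(m·K). Survivors: material F, material H.
Normalizing units and computing the index:
  material F: E = 307.8 GPa, ρ = 1850 kg/m³
  material H: E = 404.4 GPa, ρ = 19300 kg/m³
  material F: M = 3.65×10⁻³
  material H: M = 0.383×10⁻³
Highest index: material F.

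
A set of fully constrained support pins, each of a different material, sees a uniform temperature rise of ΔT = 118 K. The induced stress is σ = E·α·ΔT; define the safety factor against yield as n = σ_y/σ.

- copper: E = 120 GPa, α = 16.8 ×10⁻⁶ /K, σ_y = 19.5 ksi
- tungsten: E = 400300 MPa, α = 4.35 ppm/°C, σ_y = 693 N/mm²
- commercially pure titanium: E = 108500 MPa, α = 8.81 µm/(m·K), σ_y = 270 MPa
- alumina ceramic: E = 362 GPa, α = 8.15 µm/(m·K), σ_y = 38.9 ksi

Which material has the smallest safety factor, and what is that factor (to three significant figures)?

copper, n = 0.565

Per material, after unit conversion:
  copper: E = 120.0, α = 16.8, σ_y = 134.4 → σ = 238 MPa, n = 0.565
  tungsten: E = 400.3, α = 4.35, σ_y = 693.0 → σ = 205 MPa, n = 3.37
  commercially pure titanium: E = 108.5, α = 8.81, σ_y = 270.0 → σ = 113 MPa, n = 2.39
  alumina ceramic: E = 362.0, α = 8.15, σ_y = 268.2 → σ = 348 MPa, n = 0.770
Copper has the lowest safety factor, n = 0.565.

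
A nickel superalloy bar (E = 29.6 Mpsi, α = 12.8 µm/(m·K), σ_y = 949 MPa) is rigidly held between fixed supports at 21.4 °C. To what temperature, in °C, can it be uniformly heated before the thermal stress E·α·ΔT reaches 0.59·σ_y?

236 °C

E = 29.6 Mpsi = 204.1 GPa.
E·α·ΔT = 559.9 MPa ⇒ ΔT = 559.9 / (204.1×10³ × 12.8×10⁻⁶) = 214.3 K.
T = 21.4 + 214.3 = 235.7 °C.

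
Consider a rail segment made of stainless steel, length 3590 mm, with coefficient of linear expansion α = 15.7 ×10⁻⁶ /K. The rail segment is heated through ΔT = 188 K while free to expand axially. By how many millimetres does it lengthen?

ΔL = α·L₀·ΔT = 15.7×10⁻⁶ × 3590 mm × 188.0 K = 10.6 mm.

10.6 mm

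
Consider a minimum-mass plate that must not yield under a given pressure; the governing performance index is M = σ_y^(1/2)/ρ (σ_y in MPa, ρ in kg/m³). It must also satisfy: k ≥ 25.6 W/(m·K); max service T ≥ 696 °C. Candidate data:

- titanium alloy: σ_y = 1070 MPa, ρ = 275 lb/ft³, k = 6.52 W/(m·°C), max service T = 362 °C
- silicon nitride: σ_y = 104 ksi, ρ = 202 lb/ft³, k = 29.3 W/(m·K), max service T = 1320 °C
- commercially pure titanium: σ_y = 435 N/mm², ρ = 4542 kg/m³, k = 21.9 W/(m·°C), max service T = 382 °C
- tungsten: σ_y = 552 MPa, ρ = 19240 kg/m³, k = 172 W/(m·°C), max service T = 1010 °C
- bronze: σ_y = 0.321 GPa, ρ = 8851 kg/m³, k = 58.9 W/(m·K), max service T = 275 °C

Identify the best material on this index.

silicon nitride

Screen on constraints: k ≥ 25.6 W/(m·K); max service T ≥ 696 °C. Survivors: silicon nitride, tungsten.
Convert each candidate to consistent units, then evaluate M:
  silicon nitride: σ_y = 717.1 MPa, ρ = 3236 kg/m³
  tungsten: σ_y = 552.0 MPa, ρ = 19240 kg/m³
  silicon nitride: M = 8.28×10⁻³
  tungsten: M = 1.22×10⁻³
Silicon nitride has the largest M.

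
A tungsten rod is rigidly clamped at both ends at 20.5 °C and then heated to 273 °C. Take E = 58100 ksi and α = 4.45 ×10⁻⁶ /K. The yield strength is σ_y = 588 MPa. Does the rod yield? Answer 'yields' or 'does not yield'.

does not yield

E = 58100 ksi = 400.6 GPa.
ΔT = 252.5 K. Constrained thermal stress σ = E·α·ΔT = 400.6×10³ MPa × 4.45×10⁻⁶ × 252.5 = 450 MPa (compressive).
Compare to σ_y = 588 MPa: σ < σ_y, so it does not yield.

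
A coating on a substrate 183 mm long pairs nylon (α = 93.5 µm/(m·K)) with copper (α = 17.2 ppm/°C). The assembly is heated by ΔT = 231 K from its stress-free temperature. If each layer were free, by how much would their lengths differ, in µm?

Δα = |93.5 − 17.2|×10⁻⁶/K = 76.3×10⁻⁶/K.
ΔL_mismatch = Δα·L·ΔT = 76.3×10⁻⁶ × 183.0 mm × 231.0 K = 3230 µm.

3230 µm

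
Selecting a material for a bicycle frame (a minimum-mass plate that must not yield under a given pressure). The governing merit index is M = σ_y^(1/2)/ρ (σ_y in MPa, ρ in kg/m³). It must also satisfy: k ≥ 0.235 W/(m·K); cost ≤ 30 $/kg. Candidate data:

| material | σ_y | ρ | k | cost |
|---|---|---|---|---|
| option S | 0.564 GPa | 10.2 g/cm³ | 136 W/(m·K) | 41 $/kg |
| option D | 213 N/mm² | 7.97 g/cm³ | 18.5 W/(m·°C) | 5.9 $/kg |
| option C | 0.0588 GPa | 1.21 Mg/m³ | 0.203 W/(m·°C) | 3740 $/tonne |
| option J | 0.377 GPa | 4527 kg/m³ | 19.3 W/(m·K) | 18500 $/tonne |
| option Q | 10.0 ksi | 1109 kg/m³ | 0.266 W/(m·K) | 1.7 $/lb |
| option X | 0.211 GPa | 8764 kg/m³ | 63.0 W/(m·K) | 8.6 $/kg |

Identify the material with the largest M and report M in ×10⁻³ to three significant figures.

option Q, M = 7.49×10⁻³

Screen on constraints: k ≥ 0.235 W/(m·K); cost ≤ 30 $/kg. Survivors: option D, option J, option Q, option X.
Convert each candidate to consistent units, then evaluate M:
  option D: σ_y = 213.0 MPa, ρ = 7970 kg/m³
  option J: σ_y = 377.0 MPa, ρ = 4527 kg/m³
  option Q: σ_y = 68.95 MPa, ρ = 1109 kg/m³
  option X: σ_y = 211.0 MPa, ρ = 8764 kg/m³
  option Q: M = 7.49×10⁻³
  option J: M = 4.29×10⁻³
  option D: M = 1.83×10⁻³
  option X: M = 1.66×10⁻³
Option Q ranks first.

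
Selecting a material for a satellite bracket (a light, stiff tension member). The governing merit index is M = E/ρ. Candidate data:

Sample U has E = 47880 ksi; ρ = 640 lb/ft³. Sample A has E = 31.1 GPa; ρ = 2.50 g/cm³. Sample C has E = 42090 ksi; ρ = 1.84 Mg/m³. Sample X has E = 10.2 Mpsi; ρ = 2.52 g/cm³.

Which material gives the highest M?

sample C

After converting to SI:
  sample U: E = 330.1 GPa, ρ = 10250 kg/m³
  sample A: E = 31.10 GPa, ρ = 2500 kg/m³
  sample C: E = 290.2 GPa, ρ = 1840 kg/m³
  sample X: E = 70.33 GPa, ρ = 2520 kg/m³
  sample C: M = 158 MN·m/kg
  sample U: M = 32.2 MN·m/kg
  sample X: M = 27.9 MN·m/kg
  sample A: M = 12.4 MN·m/kg
Highest index: sample C.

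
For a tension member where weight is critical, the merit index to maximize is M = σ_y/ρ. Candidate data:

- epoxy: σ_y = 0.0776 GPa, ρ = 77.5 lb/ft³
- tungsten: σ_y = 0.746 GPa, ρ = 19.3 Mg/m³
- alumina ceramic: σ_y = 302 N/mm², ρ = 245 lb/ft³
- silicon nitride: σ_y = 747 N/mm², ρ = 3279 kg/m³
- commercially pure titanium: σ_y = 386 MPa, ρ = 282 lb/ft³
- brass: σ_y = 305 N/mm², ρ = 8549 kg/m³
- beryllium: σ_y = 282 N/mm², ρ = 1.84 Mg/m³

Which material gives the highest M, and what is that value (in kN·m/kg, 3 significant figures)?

silicon nitride, M = 228 kN·m/kg

In SI units:
  epoxy: σ_y = 77.60 MPa, ρ = 1241 kg/m³
  tungsten: σ_y = 746.0 MPa, ρ = 19300 kg/m³
  alumina ceramic: σ_y = 302.0 MPa, ρ = 3925 kg/m³
  silicon nitride: σ_y = 747.0 MPa, ρ = 3279 kg/m³
  commercially pure titanium: σ_y = 386.0 MPa, ρ = 4517 kg/m³
  brass: σ_y = 305.0 MPa, ρ = 8549 kg/m³
  beryllium: σ_y = 282.0 MPa, ρ = 1840 kg/m³
  silicon nitride: M = 228 kN·m/kg
  beryllium: M = 153 kN·m/kg
  commercially pure titanium: M = 85.5 kN·m/kg
  alumina ceramic: M = 77.0 kN·m/kg
  epoxy: M = 62.5 kN·m/kg
  tungsten: M = 38.7 kN·m/kg
  brass: M = 35.7 kN·m/kg
Silicon nitride ranks first.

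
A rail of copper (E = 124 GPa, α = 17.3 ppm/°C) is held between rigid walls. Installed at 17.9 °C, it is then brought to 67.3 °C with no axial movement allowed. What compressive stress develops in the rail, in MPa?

ΔT = 49.40 K. Constrained thermal stress σ = E·α·ΔT = 124.0×10³ MPa × 17.3×10⁻⁶ × 49.40 = 106 MPa (compressive).

106 MPa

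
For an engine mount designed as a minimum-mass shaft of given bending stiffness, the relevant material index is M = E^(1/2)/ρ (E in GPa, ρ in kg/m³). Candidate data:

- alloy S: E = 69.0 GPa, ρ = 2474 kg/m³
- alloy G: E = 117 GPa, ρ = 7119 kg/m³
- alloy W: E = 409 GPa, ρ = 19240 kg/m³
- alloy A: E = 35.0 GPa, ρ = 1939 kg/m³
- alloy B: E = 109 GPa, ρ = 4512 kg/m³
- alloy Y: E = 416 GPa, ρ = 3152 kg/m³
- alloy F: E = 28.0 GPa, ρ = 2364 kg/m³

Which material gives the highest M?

alloy Y

Computing M directly (units already consistent):
  alloy Y: M = 6.47×10⁻³
  alloy S: M = 3.36×10⁻³
  alloy A: M = 3.05×10⁻³
  alloy B: M = 2.31×10⁻³
  alloy F: M = 2.24×10⁻³
  alloy G: M = 1.52×10⁻³
  alloy W: M = 1.05×10⁻³
Alloy Y ranks first.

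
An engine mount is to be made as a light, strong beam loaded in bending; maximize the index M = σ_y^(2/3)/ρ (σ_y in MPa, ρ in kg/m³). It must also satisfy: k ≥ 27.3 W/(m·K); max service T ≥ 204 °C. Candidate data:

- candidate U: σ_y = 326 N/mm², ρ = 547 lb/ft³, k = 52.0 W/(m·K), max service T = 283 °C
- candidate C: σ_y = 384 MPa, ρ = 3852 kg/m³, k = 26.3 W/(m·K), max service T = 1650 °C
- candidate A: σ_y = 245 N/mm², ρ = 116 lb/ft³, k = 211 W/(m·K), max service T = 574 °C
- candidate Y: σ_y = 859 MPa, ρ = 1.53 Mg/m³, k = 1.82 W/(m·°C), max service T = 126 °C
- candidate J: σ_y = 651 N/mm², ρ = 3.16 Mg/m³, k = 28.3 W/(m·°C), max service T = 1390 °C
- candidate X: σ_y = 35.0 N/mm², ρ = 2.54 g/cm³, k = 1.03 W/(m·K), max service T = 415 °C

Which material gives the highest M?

candidate J

Screen on constraints: k ≥ 27.3 W/(m·K); max service T ≥ 204 °C. Survivors: candidate U, candidate A, candidate J.
Convert each candidate to consistent units, then evaluate M:
  candidate U: σ_y = 326.0 MPa, ρ = 8762 kg/m³
  candidate A: σ_y = 245.0 MPa, ρ = 1858 kg/m³
  candidate J: σ_y = 651.0 MPa, ρ = 3160 kg/m³
  candidate J: M = 23.8×10⁻³
  candidate A: M = 21.1×10⁻³
  candidate U: M = 5.41×10⁻³
Candidate J ranks first.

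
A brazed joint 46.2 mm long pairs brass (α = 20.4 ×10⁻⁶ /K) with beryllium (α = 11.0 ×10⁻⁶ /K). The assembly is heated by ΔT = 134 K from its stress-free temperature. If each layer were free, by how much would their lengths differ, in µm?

Δα = |20.4 − 11.0|×10⁻⁶/K = 9.40×10⁻⁶/K.
ΔL_mismatch = Δα·L·ΔT = 9.40×10⁻⁶ × 46.2 mm × 134.0 K = 58.2 µm.

58.2 µm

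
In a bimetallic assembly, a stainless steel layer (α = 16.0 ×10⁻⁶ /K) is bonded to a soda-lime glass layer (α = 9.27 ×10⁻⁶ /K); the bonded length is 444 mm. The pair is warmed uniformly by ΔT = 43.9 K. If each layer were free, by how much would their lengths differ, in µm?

131 µm

Δα = |16.0 − 9.27|×10⁻⁶/K = 6.73×10⁻⁶/K.
ΔL_mismatch = Δα·L·ΔT = 6.73×10⁻⁶ × 444.0 mm × 43.9 K = 131 µm.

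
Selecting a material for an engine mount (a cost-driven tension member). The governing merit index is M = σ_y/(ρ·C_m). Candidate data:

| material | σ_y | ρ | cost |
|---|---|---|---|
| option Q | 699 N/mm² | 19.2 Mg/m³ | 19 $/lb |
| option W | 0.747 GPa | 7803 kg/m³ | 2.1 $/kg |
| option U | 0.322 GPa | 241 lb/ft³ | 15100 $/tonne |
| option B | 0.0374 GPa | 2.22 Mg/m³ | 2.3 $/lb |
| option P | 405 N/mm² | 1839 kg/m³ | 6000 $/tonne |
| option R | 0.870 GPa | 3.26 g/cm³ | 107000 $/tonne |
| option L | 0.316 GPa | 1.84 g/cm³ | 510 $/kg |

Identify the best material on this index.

Normalizing units and computing the index:
  option Q: σ_y = 699.0 MPa, ρ = 19200 kg/m³, cost = 41.89 $/kg
  option W: σ_y = 747.0 MPa, ρ = 7803 kg/m³, cost = 2.100 $/kg
  option U: σ_y = 322.0 MPa, ρ = 3860 kg/m³, cost = 15.10 $/kg
  option B: σ_y = 37.40 MPa, ρ = 2220 kg/m³, cost = 5.071 $/kg
  option P: σ_y = 405.0 MPa, ρ = 1839 kg/m³, cost = 6.000 $/kg
  option R: σ_y = 870.0 MPa, ρ = 3260 kg/m³, cost = 107.0 $/kg
  option L: σ_y = 316.0 MPa, ρ = 1840 kg/m³, cost = 510.0 $/kg
  option W: M = 45.6 kN·m per $
  option P: M = 36.7 kN·m per $
  option U: M = 5.52 kN·m per $
  option B: M = 3.32 kN·m per $
  option R: M = 2.49 kN·m per $
  option Q: M = 0.869 kN·m per $
  option L: M = 0.337 kN·m per $
Option W has the largest M.

option W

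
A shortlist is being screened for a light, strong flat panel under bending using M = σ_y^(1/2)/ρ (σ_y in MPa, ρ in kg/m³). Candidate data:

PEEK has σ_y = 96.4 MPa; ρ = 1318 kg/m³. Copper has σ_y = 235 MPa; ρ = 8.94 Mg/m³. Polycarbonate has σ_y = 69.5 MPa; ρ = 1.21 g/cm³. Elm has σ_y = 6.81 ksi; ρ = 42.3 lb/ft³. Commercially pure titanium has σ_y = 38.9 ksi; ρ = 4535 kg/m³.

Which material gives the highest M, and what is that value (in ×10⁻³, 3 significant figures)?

Normalizing units and computing the index:
  PEEK: σ_y = 96.40 MPa, ρ = 1318 kg/m³
  copper: σ_y = 235.0 MPa, ρ = 8940 kg/m³
  polycarbonate: σ_y = 69.50 MPa, ρ = 1210 kg/m³
  elm: σ_y = 46.95 MPa, ρ = 677.6 kg/m³
  commercially pure titanium: σ_y = 268.2 MPa, ρ = 4535 kg/m³
  elm: M = 10.1×10⁻³
  PEEK: M = 7.45×10⁻³
  polycarbonate: M = 6.89×10⁻³
  commercially pure titanium: M = 3.61×10⁻³
  copper: M = 1.71×10⁻³
Elm ranks first.

elm, M = 10.1×10⁻³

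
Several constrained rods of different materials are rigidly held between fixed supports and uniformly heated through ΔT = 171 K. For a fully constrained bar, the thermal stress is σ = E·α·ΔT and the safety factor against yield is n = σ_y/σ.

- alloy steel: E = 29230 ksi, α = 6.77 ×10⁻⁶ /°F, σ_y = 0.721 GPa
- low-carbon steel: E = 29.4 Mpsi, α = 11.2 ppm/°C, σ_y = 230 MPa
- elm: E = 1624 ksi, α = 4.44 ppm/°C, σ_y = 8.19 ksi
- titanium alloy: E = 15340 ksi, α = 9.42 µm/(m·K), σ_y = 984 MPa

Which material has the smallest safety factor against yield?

In consistent units (E in GPa, α in ×10⁻⁶/K, σ_y in MPa):
  alloy steel: E = 201.5, α = 12.2, σ_y = 721.0 → σ = 420 MPa, n = 1.72
  low-carbon steel: E = 202.7, α = 11.2, σ_y = 230.0 → σ = 388 MPa, n = 0.592
  elm: E = 11.20, α = 4.44, σ_y = 56.47 → σ = 8.50 MPa, n = 6.64
  titanium alloy: E = 105.8, α = 9.42, σ_y = 984.0 → σ = 170 MPa, n = 5.78
Low-carbon steel has the lowest safety factor, n = 0.592.

low-carbon steel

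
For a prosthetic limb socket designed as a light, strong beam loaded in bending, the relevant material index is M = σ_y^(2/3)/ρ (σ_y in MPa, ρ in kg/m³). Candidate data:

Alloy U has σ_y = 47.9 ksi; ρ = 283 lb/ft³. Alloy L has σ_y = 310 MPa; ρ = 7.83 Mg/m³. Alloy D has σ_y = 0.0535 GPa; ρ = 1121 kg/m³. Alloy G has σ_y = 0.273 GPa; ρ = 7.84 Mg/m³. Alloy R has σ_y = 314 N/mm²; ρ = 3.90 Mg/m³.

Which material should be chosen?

alloy D

In SI units:
  alloy U: σ_y = 330.3 MPa, ρ = 4533 kg/m³
  alloy L: σ_y = 310.0 MPa, ρ = 7830 kg/m³
  alloy D: σ_y = 53.50 MPa, ρ = 1121 kg/m³
  alloy G: σ_y = 273.0 MPa, ρ = 7840 kg/m³
  alloy R: σ_y = 314.0 MPa, ρ = 3900 kg/m³
  alloy D: M = 12.7×10⁻³
  alloy R: M = 11.8×10⁻³
  alloy U: M = 10.5×10⁻³
  alloy L: M = 5.85×10⁻³
  alloy G: M = 5.37×10⁻³
Highest index: alloy D.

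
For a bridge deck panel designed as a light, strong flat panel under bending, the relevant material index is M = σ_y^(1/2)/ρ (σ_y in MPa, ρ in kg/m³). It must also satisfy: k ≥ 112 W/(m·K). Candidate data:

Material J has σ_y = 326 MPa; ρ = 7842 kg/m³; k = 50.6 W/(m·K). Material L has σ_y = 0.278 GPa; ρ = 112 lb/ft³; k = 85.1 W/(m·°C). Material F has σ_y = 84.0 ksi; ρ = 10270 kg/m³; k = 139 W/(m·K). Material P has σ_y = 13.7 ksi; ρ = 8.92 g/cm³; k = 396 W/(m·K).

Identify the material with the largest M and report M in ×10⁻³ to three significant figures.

Screen on constraints: k ≥ 112 W/(m·K). Survivors: material F, material P.
In SI units:
  material F: σ_y = 579.2 MPa, ρ = 10270 kg/m³
  material P: σ_y = 94.46 MPa, ρ = 8920 kg/m³
  material F: M = 2.34×10⁻³
  material P: M = 1.09×10⁻³
Material F has the largest M.

material F, M = 2.34×10⁻³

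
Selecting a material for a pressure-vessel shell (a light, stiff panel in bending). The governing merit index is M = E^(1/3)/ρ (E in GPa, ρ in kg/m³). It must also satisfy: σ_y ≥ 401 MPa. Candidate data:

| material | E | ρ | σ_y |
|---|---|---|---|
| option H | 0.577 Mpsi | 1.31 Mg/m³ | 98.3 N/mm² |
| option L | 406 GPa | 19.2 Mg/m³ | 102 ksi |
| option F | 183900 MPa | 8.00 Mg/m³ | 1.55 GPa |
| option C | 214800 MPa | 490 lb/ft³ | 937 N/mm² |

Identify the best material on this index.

Screen on constraints: σ_y ≥ 401 MPa. Survivors: option L, option F, option C.
Normalizing units and computing the index:
  option L: E = 406.0 GPa, ρ = 19200 kg/m³
  option F: E = 183.9 GPa, ρ = 8000 kg/m³
  option C: E = 214.8 GPa, ρ = 7849 kg/m³
  option C: M = 0.763×10⁻³
  option F: M = 0.711×10⁻³
  option L: M = 0.386×10⁻³
Option C has the largest M.

option C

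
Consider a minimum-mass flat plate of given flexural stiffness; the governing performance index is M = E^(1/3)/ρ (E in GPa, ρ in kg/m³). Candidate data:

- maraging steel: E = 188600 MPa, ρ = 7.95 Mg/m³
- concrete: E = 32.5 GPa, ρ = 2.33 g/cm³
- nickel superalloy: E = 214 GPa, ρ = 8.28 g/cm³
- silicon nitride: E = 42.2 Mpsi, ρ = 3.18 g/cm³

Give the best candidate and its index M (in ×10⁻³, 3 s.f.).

Convert each candidate to consistent units, then evaluate M:
  maraging steel: E = 188.6 GPa, ρ = 7950 kg/m³
  concrete: E = 32.50 GPa, ρ = 2330 kg/m³
  nickel superalloy: E = 214.0 GPa, ρ = 8280 kg/m³
  silicon nitride: E = 291.0 GPa, ρ = 3180 kg/m³
  silicon nitride: M = 2.08×10⁻³
  concrete: M = 1.37×10⁻³
  nickel superalloy: M = 0.722×10⁻³
  maraging steel: M = 0.721×10⁻³
Highest index: silicon nitride.

silicon nitride, M = 2.08×10⁻³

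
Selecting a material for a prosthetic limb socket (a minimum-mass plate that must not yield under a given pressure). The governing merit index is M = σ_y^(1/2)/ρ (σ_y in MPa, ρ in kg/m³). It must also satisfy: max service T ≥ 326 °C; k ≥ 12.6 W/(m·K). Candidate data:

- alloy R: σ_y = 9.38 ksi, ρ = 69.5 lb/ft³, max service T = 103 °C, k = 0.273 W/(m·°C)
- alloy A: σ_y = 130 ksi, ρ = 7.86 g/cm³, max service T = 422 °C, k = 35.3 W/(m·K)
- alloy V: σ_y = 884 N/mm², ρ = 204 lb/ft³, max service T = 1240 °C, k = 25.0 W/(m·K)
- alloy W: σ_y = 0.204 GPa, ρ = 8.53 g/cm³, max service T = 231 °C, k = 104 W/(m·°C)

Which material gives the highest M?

alloy V

Screen on constraints: max service T ≥ 326 °C; k ≥ 12.6 W/(m·K). Survivors: alloy A, alloy V.
Convert each candidate to consistent units, then evaluate M:
  alloy A: σ_y = 896.3 MPa, ρ = 7860 kg/m³
  alloy V: σ_y = 884.0 MPa, ρ = 3268 kg/m³
  alloy V: M = 9.10×10⁻³
  alloy A: M = 3.81×10⁻³
The maximum is for alloy V.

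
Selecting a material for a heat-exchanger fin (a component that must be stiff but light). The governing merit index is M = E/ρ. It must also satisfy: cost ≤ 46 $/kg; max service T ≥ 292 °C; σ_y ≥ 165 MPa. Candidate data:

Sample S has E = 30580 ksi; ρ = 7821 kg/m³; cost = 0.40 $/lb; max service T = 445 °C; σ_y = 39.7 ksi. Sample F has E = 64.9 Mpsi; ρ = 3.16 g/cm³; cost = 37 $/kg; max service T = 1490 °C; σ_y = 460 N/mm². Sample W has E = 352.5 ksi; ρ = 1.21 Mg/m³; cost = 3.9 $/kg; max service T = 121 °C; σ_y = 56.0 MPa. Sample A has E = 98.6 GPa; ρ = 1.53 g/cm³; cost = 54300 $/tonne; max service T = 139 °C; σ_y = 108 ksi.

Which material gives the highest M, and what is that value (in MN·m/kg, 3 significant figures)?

Screen on constraints: cost ≤ 46 $/kg; max service T ≥ 292 °C; σ_y ≥ 165 MPa. Survivors: sample S, sample F.
Putting every candidate on a common basis:
  sample S: E = 210.8 GPa, ρ = 7821 kg/m³
  sample F: E = 447.5 GPa, ρ = 3160 kg/m³
  sample F: M = 142 MN·m/kg
  sample S: M = 27.0 MN·m/kg
Sample F ranks first.

sample F, M = 142 MN·m/kg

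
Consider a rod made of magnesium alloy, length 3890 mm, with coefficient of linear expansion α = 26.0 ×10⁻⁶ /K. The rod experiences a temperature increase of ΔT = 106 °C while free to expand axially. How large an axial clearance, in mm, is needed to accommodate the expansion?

10.7 mm

ΔL = α·L₀·ΔT = 26.0×10⁻⁶ × 3890 mm × 106.0 K = 10.7 mm.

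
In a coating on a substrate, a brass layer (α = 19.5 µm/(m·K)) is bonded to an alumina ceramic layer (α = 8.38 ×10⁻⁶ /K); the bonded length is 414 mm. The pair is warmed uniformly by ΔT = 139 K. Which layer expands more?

α(brass) = 19.5×10⁻⁶/K vs α(alumina ceramic) = 8.38×10⁻⁶/K.
Higher α expands more for the same ΔT: brass.

brass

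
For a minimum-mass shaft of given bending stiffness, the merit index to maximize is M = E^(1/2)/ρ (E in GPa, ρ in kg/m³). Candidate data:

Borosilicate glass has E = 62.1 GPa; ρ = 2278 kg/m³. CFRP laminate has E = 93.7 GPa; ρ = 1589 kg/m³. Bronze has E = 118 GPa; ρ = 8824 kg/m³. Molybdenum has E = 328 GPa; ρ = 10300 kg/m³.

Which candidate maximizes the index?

CFRP laminate

Per-candidate index values:
  CFRP laminate: M = 6.09×10⁻³
  borosilicate glass: M = 3.46×10⁻³
  molybdenum: M = 1.76×10⁻³
  bronze: M = 1.23×10⁻³
Highest index: CFRP laminate.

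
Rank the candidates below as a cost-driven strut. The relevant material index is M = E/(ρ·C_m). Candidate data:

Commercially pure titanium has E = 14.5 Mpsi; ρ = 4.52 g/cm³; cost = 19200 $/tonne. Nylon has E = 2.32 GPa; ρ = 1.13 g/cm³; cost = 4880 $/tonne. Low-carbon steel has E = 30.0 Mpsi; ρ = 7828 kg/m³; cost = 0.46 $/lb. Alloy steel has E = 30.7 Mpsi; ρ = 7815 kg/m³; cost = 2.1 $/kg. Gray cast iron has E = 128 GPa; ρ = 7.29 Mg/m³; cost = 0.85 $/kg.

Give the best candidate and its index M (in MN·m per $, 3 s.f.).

low-carbon steel, M = 26.1 MN·m per $

After converting to SI:
  commercially pure titanium: E = 99.97 GPa, ρ = 4520 kg/m³, cost = 19.20 $/kg
  nylon: E = 2.320 GPa, ρ = 1130 kg/m³, cost = 4.880 $/kg
  low-carbon steel: E = 206.8 GPa, ρ = 7828 kg/m³, cost = 1.014 $/kg
  alloy steel: E = 211.7 GPa, ρ = 7815 kg/m³, cost = 2.100 $/kg
  gray cast iron: E = 128.0 GPa, ρ = 7290 kg/m³, cost = 0.8500 $/kg
  low-carbon steel: M = 26.1 MN·m per $
  gray cast iron: M = 20.7 MN·m per $
  alloy steel: M = 12.9 MN·m per $
  commercially pure titanium: M = 1.15 MN·m per $
  nylon: M = 0.421 MN·m per $
Highest index: low-carbon steel.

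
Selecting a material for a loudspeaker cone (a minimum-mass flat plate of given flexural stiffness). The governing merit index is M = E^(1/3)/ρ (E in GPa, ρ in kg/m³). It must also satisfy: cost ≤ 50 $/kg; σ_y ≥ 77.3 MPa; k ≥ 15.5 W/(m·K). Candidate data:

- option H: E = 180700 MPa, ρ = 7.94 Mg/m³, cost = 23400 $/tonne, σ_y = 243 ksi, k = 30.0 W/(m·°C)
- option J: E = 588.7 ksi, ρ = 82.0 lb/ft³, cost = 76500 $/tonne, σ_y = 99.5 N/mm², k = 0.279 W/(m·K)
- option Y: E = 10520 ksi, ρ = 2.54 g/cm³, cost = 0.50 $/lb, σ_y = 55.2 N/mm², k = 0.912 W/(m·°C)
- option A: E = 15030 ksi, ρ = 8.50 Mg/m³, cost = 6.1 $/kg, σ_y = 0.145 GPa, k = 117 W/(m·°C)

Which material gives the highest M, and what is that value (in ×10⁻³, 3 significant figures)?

Screen on constraints: cost ≤ 50 $/kg; σ_y ≥ 77.3 MPa; k ≥ 15.5 W/(m·K). Survivors: option H, option A.
Putting every candidate on a common basis:
  option H: E = 180.7 GPa, ρ = 7940 kg/m³
  option A: E = 103.6 GPa, ρ = 8500 kg/m³
  option H: M = 0.712×10⁻³
  option A: M = 0.553×10⁻³
Option H ranks first.

option H, M = 0.712×10⁻³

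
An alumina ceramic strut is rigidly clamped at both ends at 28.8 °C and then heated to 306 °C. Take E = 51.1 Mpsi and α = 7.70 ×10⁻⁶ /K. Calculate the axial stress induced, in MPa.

752 MPa

E = 51.1 Mpsi = 352.3 GPa.
ΔT = 277.2 K. Constrained thermal stress σ = E·α·ΔT = 352.3×10³ MPa × 7.70×10⁻⁶ × 277.2 = 752 MPa (compressive).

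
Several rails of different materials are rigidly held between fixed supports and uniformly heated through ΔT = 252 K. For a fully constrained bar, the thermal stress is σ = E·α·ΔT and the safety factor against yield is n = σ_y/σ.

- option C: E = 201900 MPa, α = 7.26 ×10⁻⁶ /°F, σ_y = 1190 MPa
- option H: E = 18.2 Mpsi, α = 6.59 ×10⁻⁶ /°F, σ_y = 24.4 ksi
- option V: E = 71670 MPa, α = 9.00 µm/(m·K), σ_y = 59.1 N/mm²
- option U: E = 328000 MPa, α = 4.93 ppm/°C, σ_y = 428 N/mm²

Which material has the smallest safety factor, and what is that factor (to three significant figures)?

In consistent units (E in GPa, α in ×10⁻⁶/K, σ_y in MPa):
  option C: E = 201.9, α = 13.1, σ_y = 1190 → σ = 665 MPa, n = 1.79
  option H: E = 125.5, α = 11.9, σ_y = 168.2 → σ = 375 MPa, n = 0.448
  option V: E = 71.67, α = 9.00, σ_y = 59.10 → σ = 163 MPa, n = 0.364
  option U: E = 328.0, α = 4.93, σ_y = 428.0 → σ = 407 MPa, n = 1.05
The minimum is option V at n = 0.364.

option V, n = 0.364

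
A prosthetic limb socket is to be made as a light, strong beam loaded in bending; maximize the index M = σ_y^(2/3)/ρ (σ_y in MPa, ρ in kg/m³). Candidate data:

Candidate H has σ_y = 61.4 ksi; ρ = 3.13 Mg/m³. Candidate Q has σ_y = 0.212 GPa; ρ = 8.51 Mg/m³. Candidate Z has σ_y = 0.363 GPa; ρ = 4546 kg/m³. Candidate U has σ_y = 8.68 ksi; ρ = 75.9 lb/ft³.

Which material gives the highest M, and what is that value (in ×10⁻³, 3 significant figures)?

In SI units:
  candidate H: σ_y = 423.3 MPa, ρ = 3130 kg/m³
  candidate Q: σ_y = 212.0 MPa, ρ = 8510 kg/m³
  candidate Z: σ_y = 363.0 MPa, ρ = 4546 kg/m³
  candidate U: σ_y = 59.85 MPa, ρ = 1216 kg/m³
  candidate H: M = 18.0×10⁻³
  candidate U: M = 12.6×10⁻³
  candidate Z: M = 11.2×10⁻³
  candidate Q: M = 4.18×10⁻³
The maximum is for candidate H.

candidate H, M = 18.0×10⁻³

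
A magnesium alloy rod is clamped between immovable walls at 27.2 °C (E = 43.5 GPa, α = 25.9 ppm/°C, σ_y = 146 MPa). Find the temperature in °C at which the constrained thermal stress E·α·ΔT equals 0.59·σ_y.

104 °C

E·α·ΔT = 86.14 MPa ⇒ ΔT = 86.14 / (43.50×10³ × 25.9×10⁻⁶) = 76.46 K.
T = 27.2 + 76.46 = 103.7 °C.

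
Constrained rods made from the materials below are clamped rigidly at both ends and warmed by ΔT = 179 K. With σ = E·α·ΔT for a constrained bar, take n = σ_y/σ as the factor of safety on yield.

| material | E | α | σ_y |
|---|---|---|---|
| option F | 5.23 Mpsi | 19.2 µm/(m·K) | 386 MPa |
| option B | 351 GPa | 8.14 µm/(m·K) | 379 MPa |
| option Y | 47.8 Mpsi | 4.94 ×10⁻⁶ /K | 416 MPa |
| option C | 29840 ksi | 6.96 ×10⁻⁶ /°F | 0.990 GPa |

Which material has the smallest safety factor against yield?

In consistent units (E in GPa, α in ×10⁻⁶/K, σ_y in MPa):
  option F: E = 36.06, α = 19.2, σ_y = 386.0 → σ = 124 MPa, n = 3.11
  option B: E = 351.0, α = 8.14, σ_y = 379.0 → σ = 511 MPa, n = 0.741
  option Y: E = 329.6, α = 4.94, σ_y = 416.0 → σ = 291 MPa, n = 1.43
  option C: E = 205.7, α = 12.5, σ_y = 990.0 → σ = 461 MPa, n = 2.15
Smallest n: option B with n = 0.741.

option B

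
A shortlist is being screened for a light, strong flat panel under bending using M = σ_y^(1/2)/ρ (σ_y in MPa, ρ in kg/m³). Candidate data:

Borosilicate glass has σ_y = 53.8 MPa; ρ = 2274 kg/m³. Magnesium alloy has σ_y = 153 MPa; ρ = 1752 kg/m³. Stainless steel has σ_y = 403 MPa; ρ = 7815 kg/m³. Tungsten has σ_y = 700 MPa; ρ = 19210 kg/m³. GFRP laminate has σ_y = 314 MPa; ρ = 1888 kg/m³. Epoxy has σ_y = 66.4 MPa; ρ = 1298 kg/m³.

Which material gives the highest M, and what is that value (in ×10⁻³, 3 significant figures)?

GFRP laminate, M = 9.39×10⁻³

Evaluate M for each candidate:
  GFRP laminate: M = 9.39×10⁻³
  magnesium alloy: M = 7.06×10⁻³
  epoxy: M = 6.28×10⁻³
  borosilicate glass: M = 3.23×10⁻³
  stainless steel: M = 2.57×10⁻³
  tungsten: M = 1.38×10⁻³
Highest index: GFRP laminate.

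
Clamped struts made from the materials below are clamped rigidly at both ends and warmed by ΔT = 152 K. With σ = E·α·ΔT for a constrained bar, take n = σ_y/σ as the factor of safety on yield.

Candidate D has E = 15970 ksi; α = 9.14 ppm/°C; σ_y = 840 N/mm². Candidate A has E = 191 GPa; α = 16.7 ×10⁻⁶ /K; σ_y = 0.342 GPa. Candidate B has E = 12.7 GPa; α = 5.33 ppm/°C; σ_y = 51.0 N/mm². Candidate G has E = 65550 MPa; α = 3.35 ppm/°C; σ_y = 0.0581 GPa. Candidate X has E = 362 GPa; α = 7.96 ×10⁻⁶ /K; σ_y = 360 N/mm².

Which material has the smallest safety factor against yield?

candidate A

With everything in SI (GPa, ×10⁻⁶/K, MPa):
  candidate D: E = 110.1, α = 9.14, σ_y = 840.0 → σ = 153 MPa, n = 5.49
  candidate A: E = 191.0, α = 16.7, σ_y = 342.0 → σ = 485 MPa, n = 0.705
  candidate B: E = 12.70, α = 5.33, σ_y = 51.00 → σ = 10.3 MPa, n = 4.96
  candidate G: E = 65.55, α = 3.35, σ_y = 58.10 → σ = 33.4 MPa, n = 1.74
  candidate X: E = 362.0, α = 7.96, σ_y = 360.0 → σ = 438 MPa, n = 0.822
Candidate A has the lowest safety factor, n = 0.705.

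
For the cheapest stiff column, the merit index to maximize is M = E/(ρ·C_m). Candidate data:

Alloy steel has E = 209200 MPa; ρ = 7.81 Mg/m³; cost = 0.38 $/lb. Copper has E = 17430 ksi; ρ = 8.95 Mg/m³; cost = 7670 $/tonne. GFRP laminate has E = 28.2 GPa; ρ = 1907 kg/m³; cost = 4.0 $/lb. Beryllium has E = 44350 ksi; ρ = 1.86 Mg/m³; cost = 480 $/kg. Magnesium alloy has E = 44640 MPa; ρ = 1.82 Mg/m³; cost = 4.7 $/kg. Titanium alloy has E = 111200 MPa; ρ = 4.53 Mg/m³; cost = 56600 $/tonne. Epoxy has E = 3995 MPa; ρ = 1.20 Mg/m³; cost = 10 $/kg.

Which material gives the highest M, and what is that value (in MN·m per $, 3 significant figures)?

Normalizing units and computing the index:
  alloy steel: E = 209.2 GPa, ρ = 7810 kg/m³, cost = 0.8377 $/kg
  copper: E = 120.2 GPa, ρ = 8950 kg/m³, cost = 7.670 $/kg
  GFRP laminate: E = 28.20 GPa, ρ = 1907 kg/m³, cost = 8.818 $/kg
  beryllium: E = 305.8 GPa, ρ = 1860 kg/m³, cost = 480.0 $/kg
  magnesium alloy: E = 44.64 GPa, ρ = 1820 kg/m³, cost = 4.700 $/kg
  titanium alloy: E = 111.2 GPa, ρ = 4530 kg/m³, cost = 56.60 $/kg
  epoxy: E = 3.995 GPa, ρ = 1200 kg/m³, cost = 10.00 $/kg
  alloy steel: M = 32.0 MN·m per $
  magnesium alloy: M = 5.22 MN·m per $
  copper: M = 1.75 MN·m per $
  GFRP laminate: M = 1.68 MN·m per $
  titanium alloy: M = 0.434 MN·m per $
  beryllium: M = 0.342 MN·m per $
  epoxy: M = 0.333 MN·m per $
Alloy steel ranks first.

alloy steel, M = 32.0 MN·m per $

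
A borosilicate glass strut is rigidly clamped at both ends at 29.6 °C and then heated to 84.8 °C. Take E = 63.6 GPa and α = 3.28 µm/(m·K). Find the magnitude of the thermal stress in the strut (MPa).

ΔT = 55.20 K. Constrained thermal stress σ = E·α·ΔT = 63.60×10³ MPa × 3.28×10⁻⁶ × 55.20 = 11.5 MPa (compressive).

11.5 MPa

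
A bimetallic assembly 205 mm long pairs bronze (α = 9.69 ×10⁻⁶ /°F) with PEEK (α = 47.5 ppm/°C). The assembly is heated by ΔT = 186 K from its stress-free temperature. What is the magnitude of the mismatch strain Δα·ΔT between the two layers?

bronze: α = 9.69×10⁻⁶/°F × 9/5 = 17.4×10⁻⁶/K.
Δα = |17.4 − 47.5|×10⁻⁶/K = 30.1×10⁻⁶/K.
Mismatch strain = Δα·ΔT = 30.1×10⁻⁶ × 186.0 = 5.59×10⁻³.

5.59×10⁻³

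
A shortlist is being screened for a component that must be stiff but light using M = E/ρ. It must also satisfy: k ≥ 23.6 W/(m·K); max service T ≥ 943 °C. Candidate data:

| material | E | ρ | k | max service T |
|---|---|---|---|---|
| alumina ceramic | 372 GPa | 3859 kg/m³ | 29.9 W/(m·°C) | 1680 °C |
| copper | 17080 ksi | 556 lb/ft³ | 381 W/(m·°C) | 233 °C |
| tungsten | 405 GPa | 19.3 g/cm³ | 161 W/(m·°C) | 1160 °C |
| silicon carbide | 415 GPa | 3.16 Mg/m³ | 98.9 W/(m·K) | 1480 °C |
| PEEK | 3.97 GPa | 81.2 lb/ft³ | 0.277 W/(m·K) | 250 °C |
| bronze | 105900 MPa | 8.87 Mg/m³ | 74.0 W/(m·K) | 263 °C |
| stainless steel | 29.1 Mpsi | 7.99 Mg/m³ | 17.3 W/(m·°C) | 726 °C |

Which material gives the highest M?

silicon carbide

Screen on constraints: k ≥ 23.6 W/(m·K); max service T ≥ 943 °C. Survivors: alumina ceramic, tungsten, silicon carbide.
After converting to SI:
  alumina ceramic: E = 372.0 GPa, ρ = 3859 kg/m³
  tungsten: E = 405.0 GPa, ρ = 19300 kg/m³
  silicon carbide: E = 415.0 GPa, ρ = 3160 kg/m³
  silicon carbide: M = 131 MN·m/kg
  alumina ceramic: M = 96.4 MN·m/kg
  tungsten: M = 21.0 MN·m/kg
The maximum is for silicon carbide.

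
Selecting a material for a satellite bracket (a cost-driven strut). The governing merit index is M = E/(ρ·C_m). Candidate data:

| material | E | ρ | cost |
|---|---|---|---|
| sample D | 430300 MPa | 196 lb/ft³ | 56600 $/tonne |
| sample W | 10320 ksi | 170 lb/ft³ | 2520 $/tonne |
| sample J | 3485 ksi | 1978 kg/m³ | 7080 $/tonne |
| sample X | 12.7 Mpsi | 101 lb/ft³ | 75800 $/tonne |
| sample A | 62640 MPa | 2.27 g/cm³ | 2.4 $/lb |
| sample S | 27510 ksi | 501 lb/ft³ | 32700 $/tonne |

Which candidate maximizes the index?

Putting every candidate on a common basis:
  sample D: E = 430.3 GPa, ρ = 3140 kg/m³, cost = 56.60 $/kg
  sample W: E = 71.15 GPa, ρ = 2723 kg/m³, cost = 2.520 $/kg
  sample J: E = 24.03 GPa, ρ = 1978 kg/m³, cost = 7.080 $/kg
  sample X: E = 87.56 GPa, ρ = 1618 kg/m³, cost = 75.80 $/kg
  sample A: E = 62.64 GPa, ρ = 2270 kg/m³, cost = 5.291 $/kg
  sample S: E = 189.7 GPa, ρ = 8025 kg/m³, cost = 32.70 $/kg
  sample W: M = 10.4 MN·m per $
  sample A: M = 5.22 MN·m per $
  sample D: M = 2.42 MN·m per $
  sample J: M = 1.72 MN·m per $
  sample S: M = 0.723 MN·m per $
  sample X: M = 0.714 MN·m per $
The maximum is for sample W.

sample W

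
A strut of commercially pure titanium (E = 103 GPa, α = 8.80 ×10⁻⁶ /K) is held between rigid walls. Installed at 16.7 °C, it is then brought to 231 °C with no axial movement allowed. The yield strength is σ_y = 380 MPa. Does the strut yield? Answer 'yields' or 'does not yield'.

ΔT = 214.3 K. Constrained thermal stress σ = E·α·ΔT = 103.0×10³ MPa × 8.80×10⁻⁶ × 214.3 = 194 MPa (compressive).
Compare to σ_y = 380 MPa: σ < σ_y, so it does not yield.

does not yield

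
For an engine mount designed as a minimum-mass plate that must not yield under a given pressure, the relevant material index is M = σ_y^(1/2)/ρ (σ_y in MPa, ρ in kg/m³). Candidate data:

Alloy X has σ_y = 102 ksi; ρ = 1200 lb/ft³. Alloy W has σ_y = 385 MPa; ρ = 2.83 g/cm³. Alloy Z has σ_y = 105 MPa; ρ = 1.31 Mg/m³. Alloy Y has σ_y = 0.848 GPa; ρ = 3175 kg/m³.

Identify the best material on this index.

Putting every candidate on a common basis:
  alloy X: σ_y = 703.3 MPa, ρ = 19220 kg/m³
  alloy W: σ_y = 385.0 MPa, ρ = 2830 kg/m³
  alloy Z: σ_y = 105.0 MPa, ρ = 1310 kg/m³
  alloy Y: σ_y = 848.0 MPa, ρ = 3175 kg/m³
  alloy Y: M = 9.17×10⁻³
  alloy Z: M = 7.82×10⁻³
  alloy W: M = 6.93×10⁻³
  alloy X: M = 1.38×10⁻³
Alloy Y has the largest M.

alloy Y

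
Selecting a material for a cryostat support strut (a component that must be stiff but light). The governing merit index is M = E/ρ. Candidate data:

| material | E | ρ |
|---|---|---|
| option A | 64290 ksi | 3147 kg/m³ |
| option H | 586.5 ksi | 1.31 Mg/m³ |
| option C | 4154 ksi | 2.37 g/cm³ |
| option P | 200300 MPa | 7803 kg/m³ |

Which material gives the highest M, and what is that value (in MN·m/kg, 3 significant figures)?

In SI units:
  option A: E = 443.3 GPa, ρ = 3147 kg/m³
  option H: E = 4.044 GPa, ρ = 1310 kg/m³
  option C: E = 28.64 GPa, ρ = 2370 kg/m³
  option P: E = 200.3 GPa, ρ = 7803 kg/m³
  option A: M = 141 MN·m/kg
  option P: M = 25.7 MN·m/kg
  option C: M = 12.1 MN·m/kg
  option H: M = 3.09 MN·m/kg
Highest index: option A.

option A, M = 141 MN·m/kg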